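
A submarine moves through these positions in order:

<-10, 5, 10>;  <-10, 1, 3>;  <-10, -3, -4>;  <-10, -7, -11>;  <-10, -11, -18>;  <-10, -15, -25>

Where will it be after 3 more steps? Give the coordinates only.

Each step adds <+0, -4, -7> to the position.
step 6: <-10, -15, -25> + <+0, -4, -7> → <-10, -19, -32>
step 7: <-10, -19, -32> + <+0, -4, -7> → <-10, -23, -39>
step 8: <-10, -23, -39> + <+0, -4, -7> → <-10, -27, -46>

<-10, -27, -46>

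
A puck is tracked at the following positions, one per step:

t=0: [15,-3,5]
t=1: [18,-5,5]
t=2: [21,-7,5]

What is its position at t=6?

[33,-15,5]

Each step adds [+3,-2,+0] to the position.
step 3: [21,-7,5] + [+3,-2,+0] → [24,-9,5]
step 4: [24,-9,5] + [+3,-2,+0] → [27,-11,5]
step 5: [27,-11,5] + [+3,-2,+0] → [30,-13,5]
step 6: [30,-13,5] + [+3,-2,+0] → [33,-15,5]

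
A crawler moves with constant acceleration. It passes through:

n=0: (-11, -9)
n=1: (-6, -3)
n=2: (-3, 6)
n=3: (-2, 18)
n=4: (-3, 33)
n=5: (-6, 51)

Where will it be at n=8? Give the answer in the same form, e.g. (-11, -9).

Successive displacements: (+5, +6), (+3, +9), (+1, +12), (-1, +15), (-3, +18) — each changes by (-2, +3).
step 6: (-6, 51) + (-5, +21) → (-11, 72)
step 7: (-11, 72) + (-7, +24) → (-18, 96)
step 8: (-18, 96) + (-9, +27) → (-27, 123)

(-27, 123)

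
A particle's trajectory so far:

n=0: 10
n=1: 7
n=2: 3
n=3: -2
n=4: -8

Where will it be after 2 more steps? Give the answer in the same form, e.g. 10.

First differences are -3, -4, -5, -6; their common second difference is -1 (constant acceleration).
step 5: -8 − 7 → -15
step 6: -15 − 8 → -23

-23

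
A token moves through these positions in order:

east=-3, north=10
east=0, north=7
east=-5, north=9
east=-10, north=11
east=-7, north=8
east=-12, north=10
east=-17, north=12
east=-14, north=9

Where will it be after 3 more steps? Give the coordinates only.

east=-21, north=10

Differencing gives (+3, -3), (-5, +2), (-5, +2), (+3, -3), (-5, +2), (-5, +2), (+3, -3). This is the pattern (+3, -3), (-5, +2), (-5, +2) repeated.
step 8: apply (-5, +2) → east=-19, north=11
step 9: apply (-5, +2) → east=-24, north=13
step 10: apply (+3, -3) → east=-21, north=10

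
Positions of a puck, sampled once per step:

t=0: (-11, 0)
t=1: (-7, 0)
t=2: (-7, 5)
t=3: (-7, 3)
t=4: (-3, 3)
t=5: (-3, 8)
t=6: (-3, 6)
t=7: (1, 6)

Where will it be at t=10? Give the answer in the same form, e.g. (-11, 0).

The moves between consecutive positions are (+4, +0), (+0, +5), (+0, -2), (+4, +0), (+0, +5), (+0, -2), (+4, +0); they repeat the 3-cycle [(+4, +0), (+0, +5), (+0, -2)].
step 8: apply (+0, +5) → (1, 11)
step 9: apply (+0, -2) → (1, 9)
step 10: apply (+4, +0) → (5, 9)

(5, 9)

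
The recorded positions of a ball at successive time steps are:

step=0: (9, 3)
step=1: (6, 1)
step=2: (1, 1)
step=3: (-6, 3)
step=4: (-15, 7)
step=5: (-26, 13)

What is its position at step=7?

(-54, 31)

Taking differences between consecutive positions: (-3, -2), (-5, +0), (-7, +2), (-9, +4), (-11, +6). These grow by (-2, +2) each step.
step 6: (-26, 13) + (-13, +8) → (-39, 21)
step 7: (-39, 21) + (-15, +10) → (-54, 31)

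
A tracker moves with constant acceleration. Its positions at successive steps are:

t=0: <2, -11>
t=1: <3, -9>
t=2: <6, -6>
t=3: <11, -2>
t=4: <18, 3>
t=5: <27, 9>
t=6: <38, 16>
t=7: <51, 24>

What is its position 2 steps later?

<83, 43>

Successive displacements: <+1, +2>, <+3, +3>, <+5, +4>, <+7, +5>, <+9, +6>, <+11, +7>, <+13, +8> — each changes by <+2, +1>.
step 8: <51, 24> + <+15, +9> → <66, 33>
step 9: <66, 33> + <+17, +10> → <83, 43>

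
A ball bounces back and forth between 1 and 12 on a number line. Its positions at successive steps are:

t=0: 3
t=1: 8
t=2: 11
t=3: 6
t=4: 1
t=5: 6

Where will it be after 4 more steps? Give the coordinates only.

4

The value reflects between 1 and 12, moving 5 per step.
  step 6: 6 → 11
  step 7: 11 → 8
  step 8: 8 → 3
  step 9: 3 → 4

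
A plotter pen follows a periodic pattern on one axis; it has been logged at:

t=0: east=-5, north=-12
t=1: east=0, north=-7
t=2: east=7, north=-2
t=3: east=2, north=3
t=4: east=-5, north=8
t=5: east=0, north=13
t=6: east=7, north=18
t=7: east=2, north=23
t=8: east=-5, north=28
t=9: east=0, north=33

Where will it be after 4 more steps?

The east coordinate repeats the cycle [-5, 0, 7, 2] with period 4; step 13 mod 4 = 1, giving 0.
The north coordinate changes by +5 each step, so at step 13 it is -12 + 13·(5) = 53.

east=0, north=53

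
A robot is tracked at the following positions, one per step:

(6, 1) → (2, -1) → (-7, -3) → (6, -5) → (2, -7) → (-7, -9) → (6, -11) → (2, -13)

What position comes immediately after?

First: cycles through 6, 2, -7 every 3 steps. Step 8 lands at position 2 of the cycle → -7.
Second: linear, -2 per step → -15 at step 8.

(-7, -15)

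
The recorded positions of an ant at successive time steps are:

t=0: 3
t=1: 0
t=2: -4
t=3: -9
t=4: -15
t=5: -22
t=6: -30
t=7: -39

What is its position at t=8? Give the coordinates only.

Taking differences between consecutive positions: -3, -4, -5, -6, -7, -8, -9. These grow by -1 each step.
step 8: -39 − 10 → -49

-49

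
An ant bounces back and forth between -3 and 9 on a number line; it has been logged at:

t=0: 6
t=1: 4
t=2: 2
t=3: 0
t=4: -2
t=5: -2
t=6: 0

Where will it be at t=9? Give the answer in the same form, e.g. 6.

6

The value travels 2 per step and bounces off the walls at -3 and 9.
  step 7: 0 → 2
  step 8: 2 → 4
  step 9: 4 → 6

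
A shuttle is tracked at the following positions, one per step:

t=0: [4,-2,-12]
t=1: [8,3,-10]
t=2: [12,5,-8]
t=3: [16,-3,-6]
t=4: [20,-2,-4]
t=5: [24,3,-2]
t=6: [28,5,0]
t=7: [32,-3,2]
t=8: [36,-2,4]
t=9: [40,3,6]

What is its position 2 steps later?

The first coordinate changes by +4 each step, so at step 11 it is 4 + 11·(4) = 48.
The second coordinate repeats the cycle [-2, 3, 5, -3] with period 4; step 11 mod 4 = 3, giving -3.
The third coordinate changes by +2 each step, so at step 11 it is -12 + 11·(2) = 10.

[48,-3,10]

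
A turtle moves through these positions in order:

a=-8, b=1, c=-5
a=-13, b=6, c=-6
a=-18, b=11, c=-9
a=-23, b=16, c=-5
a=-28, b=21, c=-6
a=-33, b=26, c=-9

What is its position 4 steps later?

A: linear, -5 per step → -53 at step 9.
B: linear, +5 per step → 46 at step 9.
C: cycles through -5, -6, -9 every 3 steps. Step 9 lands at position 0 of the cycle → -5.

a=-53, b=46, c=-5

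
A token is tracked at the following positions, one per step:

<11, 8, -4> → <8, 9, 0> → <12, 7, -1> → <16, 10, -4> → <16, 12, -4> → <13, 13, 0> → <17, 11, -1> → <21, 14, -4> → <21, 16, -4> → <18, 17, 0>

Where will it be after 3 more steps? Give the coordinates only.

Step-to-step displacements: <-3, +1, +4>, <+4, -2, -1>, <+4, +3, -3>, <+0, +2, +0>, <-3, +1, +4>, <+4, -2, -1>, <+4, +3, -3>, <+0, +2, +0>, <-3, +1, +4> — a repeating cycle of length 4.
step 10: apply <+4, -2, -1> → <22, 15, -1>
step 11: apply <+4, +3, -3> → <26, 18, -4>
step 12: apply <+0, +2, +0> → <26, 20, -4>

<26, 20, -4>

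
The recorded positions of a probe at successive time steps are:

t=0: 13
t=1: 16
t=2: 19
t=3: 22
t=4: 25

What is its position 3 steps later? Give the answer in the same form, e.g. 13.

Constant displacement of +3 per step.
step 5: 25 + 3 → 28
step 6: 28 + 3 → 31
step 7: 31 + 3 → 34

34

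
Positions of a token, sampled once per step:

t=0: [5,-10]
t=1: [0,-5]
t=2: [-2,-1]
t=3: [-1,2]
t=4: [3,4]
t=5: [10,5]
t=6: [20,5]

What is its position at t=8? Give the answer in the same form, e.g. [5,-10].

Taking differences between consecutive positions: [-5,+5], [-2,+4], [+1,+3], [+4,+2], [+7,+1], [+10,+0]. These grow by [+3,-1] each step.
step 7: [20,5] + [+13,-1] → [33,4]
step 8: [33,4] + [+16,-2] → [49,2]

[49,2]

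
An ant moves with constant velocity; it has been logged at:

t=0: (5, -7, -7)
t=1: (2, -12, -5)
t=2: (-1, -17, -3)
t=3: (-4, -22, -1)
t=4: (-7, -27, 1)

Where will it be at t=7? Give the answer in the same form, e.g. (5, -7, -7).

(-16, -42, 7)

The position changes by (-3, -5, +2) every step.
step 5: (-7, -27, 1) + (-3, -5, +2) → (-10, -32, 3)
step 6: (-10, -32, 3) + (-3, -5, +2) → (-13, -37, 5)
step 7: (-13, -37, 5) + (-3, -5, +2) → (-16, -42, 7)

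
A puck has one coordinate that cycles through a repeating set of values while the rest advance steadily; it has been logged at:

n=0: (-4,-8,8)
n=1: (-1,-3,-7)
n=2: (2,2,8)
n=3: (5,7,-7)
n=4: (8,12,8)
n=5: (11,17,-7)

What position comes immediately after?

The first coordinate changes by +3 each step, so at step 6 it is -4 + 6·(3) = 14.
The second coordinate changes by +5 each step, so at step 6 it is -8 + 6·(5) = 22.
The third coordinate repeats the cycle [8, -7] with period 2; step 6 mod 2 = 0, giving 8.

(14,22,8)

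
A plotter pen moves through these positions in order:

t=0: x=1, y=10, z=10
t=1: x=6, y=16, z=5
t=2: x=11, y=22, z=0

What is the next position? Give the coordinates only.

x=16, y=28, z=-5

The position changes by (+5,+6,-5) every step.
step 3: x=11, y=22, z=0 + (+5,+6,-5) → x=16, y=28, z=-5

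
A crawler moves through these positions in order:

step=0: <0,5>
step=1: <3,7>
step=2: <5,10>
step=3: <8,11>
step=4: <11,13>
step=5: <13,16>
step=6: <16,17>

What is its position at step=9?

<24,23>

The moves between consecutive positions are <+3,+2>, <+2,+3>, <+3,+1>, <+3,+2>, <+2,+3>, <+3,+1>; they repeat the 3-cycle [<+3,+2>, <+2,+3>, <+3,+1>].
step 7: apply <+3,+2> → <19,19>
step 8: apply <+2,+3> → <21,22>
step 9: apply <+3,+1> → <24,23>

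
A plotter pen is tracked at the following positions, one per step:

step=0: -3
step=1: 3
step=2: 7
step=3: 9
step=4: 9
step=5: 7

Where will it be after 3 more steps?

-11

Successive displacements: +6, +4, +2, +0, -2 — each changes by -2.
step 6: 7 − 4 → 3
step 7: 3 − 6 → -3
step 8: -3 − 8 → -11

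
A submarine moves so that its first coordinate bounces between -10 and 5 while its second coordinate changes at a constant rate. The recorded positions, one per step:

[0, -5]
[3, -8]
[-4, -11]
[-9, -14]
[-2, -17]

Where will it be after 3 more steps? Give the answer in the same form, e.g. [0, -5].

The first coordinate travels 7 per step and bounces off the walls at -10 and 5.
  step 5: -2 → 5
  step 6: 5 → -2
  step 7: -2 → -9
The second coordinate changes by -3 each step: at step 7 it is -26.

[-9, -26]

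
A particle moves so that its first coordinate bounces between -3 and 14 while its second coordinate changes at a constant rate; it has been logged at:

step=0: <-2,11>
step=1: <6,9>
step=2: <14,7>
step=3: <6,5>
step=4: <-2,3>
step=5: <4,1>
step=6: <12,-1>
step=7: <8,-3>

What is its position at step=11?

The first coordinate reflects between -3 and 14, moving 8 per step.
  step 8: 8 → 0
  step 9: 0 → 2
  step 10: 2 → 10
  step 11: 10 → 10
The second coordinate changes by -2 each step: at step 11 it is -11.

<10,-11>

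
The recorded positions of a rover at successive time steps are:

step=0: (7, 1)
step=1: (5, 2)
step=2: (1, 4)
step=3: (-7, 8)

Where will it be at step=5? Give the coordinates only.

(-55, 32)

Step-to-step displacements: (-2, +1), (-4, +2), (-8, +4); each is 2× the previous.
step 4: (-7, 8) + (-16, +8) → (-23, 16)
step 5: (-23, 16) + (-32, +16) → (-55, 32)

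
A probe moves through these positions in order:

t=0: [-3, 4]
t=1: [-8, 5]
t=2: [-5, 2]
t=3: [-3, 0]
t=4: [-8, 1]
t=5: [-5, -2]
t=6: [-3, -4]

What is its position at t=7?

[-8, -3]

Step-to-step displacements: [-5, +1], [+3, -3], [+2, -2], [-5, +1], [+3, -3], [+2, -2] — a repeating cycle of length 3.
step 7: apply [-5, +1] → [-8, -3]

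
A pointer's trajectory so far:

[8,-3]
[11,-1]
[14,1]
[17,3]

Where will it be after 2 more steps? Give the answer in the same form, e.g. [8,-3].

Each step adds [+3,+2] to the position.
step 4: [17,3] + [+3,+2] → [20,5]
step 5: [20,5] + [+3,+2] → [23,7]

[23,7]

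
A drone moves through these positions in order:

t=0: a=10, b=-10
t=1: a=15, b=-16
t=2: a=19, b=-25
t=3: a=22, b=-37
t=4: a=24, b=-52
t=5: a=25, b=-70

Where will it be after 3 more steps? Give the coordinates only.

a=22, b=-142

Taking differences between consecutive positions: (+5, -6), (+4, -9), (+3, -12), (+2, -15), (+1, -18). These grow by (-1, -3) each step.
step 6: a=25, b=-70 + (+0, -21) → a=25, b=-91
step 7: a=25, b=-91 + (-1, -24) → a=24, b=-115
step 8: a=24, b=-115 + (-2, -27) → a=22, b=-142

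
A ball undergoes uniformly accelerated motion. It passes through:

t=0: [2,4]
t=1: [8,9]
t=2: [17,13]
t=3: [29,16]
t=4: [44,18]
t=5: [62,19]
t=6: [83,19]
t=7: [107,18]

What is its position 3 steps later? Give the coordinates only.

Successive displacements: [+6,+5], [+9,+4], [+12,+3], [+15,+2], [+18,+1], [+21,+0], [+24,-1] — each changes by [+3,-1].
step 8: [107,18] + [+27,-2] → [134,16]
step 9: [134,16] + [+30,-3] → [164,13]
step 10: [164,13] + [+33,-4] → [197,9]

[197,9]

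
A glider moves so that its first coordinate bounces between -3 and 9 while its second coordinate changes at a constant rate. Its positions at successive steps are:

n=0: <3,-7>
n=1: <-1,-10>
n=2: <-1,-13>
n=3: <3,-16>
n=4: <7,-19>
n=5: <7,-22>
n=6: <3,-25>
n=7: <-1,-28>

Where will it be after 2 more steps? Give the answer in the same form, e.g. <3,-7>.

The first coordinate reflects between -3 and 9, moving 4 per step.
  step 8: -1 → -1
  step 9: -1 → 3
The second coordinate changes by -3 each step: at step 9 it is -34.

<3,-34>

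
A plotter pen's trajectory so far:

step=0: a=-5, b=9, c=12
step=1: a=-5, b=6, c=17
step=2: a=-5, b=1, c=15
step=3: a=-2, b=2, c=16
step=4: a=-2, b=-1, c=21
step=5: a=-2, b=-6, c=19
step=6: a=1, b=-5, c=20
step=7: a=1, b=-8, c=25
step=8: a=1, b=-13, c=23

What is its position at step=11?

Step-to-step displacements: (+0, -3, +5), (+0, -5, -2), (+3, +1, +1), (+0, -3, +5), (+0, -5, -2), (+3, +1, +1), (+0, -3, +5), (+0, -5, -2) — a repeating cycle of length 3.
step 9: apply (+3, +1, +1) → a=4, b=-12, c=24
step 10: apply (+0, -3, +5) → a=4, b=-15, c=29
step 11: apply (+0, -5, -2) → a=4, b=-20, c=27

a=4, b=-20, c=27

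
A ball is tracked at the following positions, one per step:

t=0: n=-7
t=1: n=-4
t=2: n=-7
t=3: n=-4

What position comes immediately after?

The jumps are +3, -3, +3 — a geometric progression with ratio -1.
step 4: -4 − 3 → n=-7

n=-7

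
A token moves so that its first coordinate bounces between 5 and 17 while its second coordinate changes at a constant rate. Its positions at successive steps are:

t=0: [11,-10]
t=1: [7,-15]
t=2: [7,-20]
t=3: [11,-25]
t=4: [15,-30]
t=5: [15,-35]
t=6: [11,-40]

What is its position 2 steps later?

[7,-50]

The first coordinate reflects between 5 and 17, moving 4 per step.
  step 7: 11 → 7
  step 8: 7 → 7
The second coordinate changes by -5 each step: at step 8 it is -50.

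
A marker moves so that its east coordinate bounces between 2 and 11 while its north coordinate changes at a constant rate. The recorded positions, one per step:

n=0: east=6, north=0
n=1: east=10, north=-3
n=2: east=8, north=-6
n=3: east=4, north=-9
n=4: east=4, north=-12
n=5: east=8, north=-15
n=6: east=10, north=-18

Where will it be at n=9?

The east coordinate travels 4 per step and bounces off the walls at 2 and 11.
  step 7: 10 → 6
  step 8: 6 → 2
  step 9: 2 → 6
The north coordinate changes by -3 each step: at step 9 it is -27.

east=6, north=-27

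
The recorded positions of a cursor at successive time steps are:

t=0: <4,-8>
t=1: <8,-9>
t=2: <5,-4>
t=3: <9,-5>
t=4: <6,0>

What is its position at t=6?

Differencing gives <+4,-1>, <-3,+5>, <+4,-1>, <-3,+5>. This is the pattern <+4,-1>, <-3,+5> repeated.
step 5: apply <+4,-1> → <10,-1>
step 6: apply <-3,+5> → <7,4>

<7,4>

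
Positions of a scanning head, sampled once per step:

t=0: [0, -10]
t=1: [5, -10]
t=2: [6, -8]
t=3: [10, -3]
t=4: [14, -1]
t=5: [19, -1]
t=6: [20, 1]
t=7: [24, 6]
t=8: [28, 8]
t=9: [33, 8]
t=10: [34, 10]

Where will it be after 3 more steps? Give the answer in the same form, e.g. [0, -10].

[47, 17]

Differencing gives [+5, +0], [+1, +2], [+4, +5], [+4, +2], [+5, +0], [+1, +2], [+4, +5], [+4, +2], [+5, +0], [+1, +2]. This is the pattern [+5, +0], [+1, +2], [+4, +5], [+4, +2] repeated.
step 11: apply [+4, +5] → [38, 15]
step 12: apply [+4, +2] → [42, 17]
step 13: apply [+5, +0] → [47, 17]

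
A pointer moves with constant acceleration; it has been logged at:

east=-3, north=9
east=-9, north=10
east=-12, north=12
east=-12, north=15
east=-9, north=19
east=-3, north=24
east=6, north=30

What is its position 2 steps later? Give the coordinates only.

Successive displacements: (-6,+1), (-3,+2), (+0,+3), (+3,+4), (+6,+5), (+9,+6) — each changes by (+3,+1).
step 7: east=6, north=30 + (+12,+7) → east=18, north=37
step 8: east=18, north=37 + (+15,+8) → east=33, north=45

east=33, north=45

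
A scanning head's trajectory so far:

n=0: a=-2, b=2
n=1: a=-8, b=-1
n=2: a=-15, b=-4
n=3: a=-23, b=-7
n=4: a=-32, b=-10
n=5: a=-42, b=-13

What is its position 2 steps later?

Taking differences between consecutive positions: (-6,-3), (-7,-3), (-8,-3), (-9,-3), (-10,-3). These grow by (-1,+0) each step.
step 6: a=-42, b=-13 + (-11,-3) → a=-53, b=-16
step 7: a=-53, b=-16 + (-12,-3) → a=-65, b=-19

a=-65, b=-19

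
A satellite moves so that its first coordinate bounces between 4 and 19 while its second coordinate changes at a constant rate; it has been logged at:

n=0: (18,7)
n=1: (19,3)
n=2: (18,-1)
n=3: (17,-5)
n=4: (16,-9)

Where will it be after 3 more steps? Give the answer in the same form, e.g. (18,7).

(13,-21)

The first coordinate reflects between 4 and 19, moving 1 per step.
  step 5: 16 → 15
  step 6: 15 → 14
  step 7: 14 → 13
The second coordinate changes by -4 each step: at step 7 it is -21.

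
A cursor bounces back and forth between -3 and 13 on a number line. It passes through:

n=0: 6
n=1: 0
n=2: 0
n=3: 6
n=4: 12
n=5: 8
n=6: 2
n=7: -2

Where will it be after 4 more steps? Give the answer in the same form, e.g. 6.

4

The value reflects between -3 and 13, moving 6 per step.
  step 8: -2 → 4
  step 9: 4 → 10
  step 10: 10 → 10
  step 11: 10 → 4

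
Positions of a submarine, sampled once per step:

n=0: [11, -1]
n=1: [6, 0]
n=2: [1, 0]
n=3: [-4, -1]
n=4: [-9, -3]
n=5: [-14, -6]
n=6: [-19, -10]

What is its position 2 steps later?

[-29, -21]

First differences are [-5, +1], [-5, +0], [-5, -1], [-5, -2], [-5, -3], [-5, -4]; their common second difference is [+0, -1] (constant acceleration).
step 7: [-19, -10] + [-5, -5] → [-24, -15]
step 8: [-24, -15] + [-5, -6] → [-29, -21]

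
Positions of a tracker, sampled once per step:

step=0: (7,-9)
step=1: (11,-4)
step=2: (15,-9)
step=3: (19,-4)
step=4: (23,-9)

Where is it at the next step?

First: linear, +4 per step → 27 at step 5.
Second: cycles through -9, -4 every 2 steps. Step 5 lands at position 1 of the cycle → -4.

(27,-4)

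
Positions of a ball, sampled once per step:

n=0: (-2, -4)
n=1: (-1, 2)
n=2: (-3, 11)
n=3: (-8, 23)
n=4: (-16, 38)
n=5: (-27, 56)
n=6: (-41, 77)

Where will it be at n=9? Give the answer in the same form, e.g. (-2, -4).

(-101, 158)

Successive displacements: (+1, +6), (-2, +9), (-5, +12), (-8, +15), (-11, +18), (-14, +21) — each changes by (-3, +3).
step 7: (-41, 77) + (-17, +24) → (-58, 101)
step 8: (-58, 101) + (-20, +27) → (-78, 128)
step 9: (-78, 128) + (-23, +30) → (-101, 158)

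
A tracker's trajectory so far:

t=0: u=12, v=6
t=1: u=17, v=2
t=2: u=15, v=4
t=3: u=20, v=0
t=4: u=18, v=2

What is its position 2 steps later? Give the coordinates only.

The moves between consecutive positions are (+5,-4), (-2,+2), (+5,-4), (-2,+2); they repeat the 2-cycle [(+5,-4), (-2,+2)].
step 5: apply (+5,-4) → u=23, v=-2
step 6: apply (-2,+2) → u=21, v=0

u=21, v=0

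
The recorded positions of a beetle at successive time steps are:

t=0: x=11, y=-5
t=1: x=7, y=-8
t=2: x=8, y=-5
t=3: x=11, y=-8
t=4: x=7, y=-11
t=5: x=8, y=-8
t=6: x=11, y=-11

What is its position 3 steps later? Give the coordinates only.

Step-to-step displacements: (-4, -3), (+1, +3), (+3, -3), (-4, -3), (+1, +3), (+3, -3) — a repeating cycle of length 3.
step 7: apply (-4, -3) → x=7, y=-14
step 8: apply (+1, +3) → x=8, y=-11
step 9: apply (+3, -3) → x=11, y=-14

x=11, y=-14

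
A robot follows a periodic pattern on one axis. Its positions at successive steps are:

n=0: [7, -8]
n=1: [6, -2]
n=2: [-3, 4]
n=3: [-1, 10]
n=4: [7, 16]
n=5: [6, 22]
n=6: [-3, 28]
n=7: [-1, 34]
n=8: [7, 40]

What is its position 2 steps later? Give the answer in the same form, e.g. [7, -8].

First: cycles through 7, 6, -3, -1 every 4 steps. Step 10 lands at position 2 of the cycle → -3.
Second: linear, +6 per step → 52 at step 10.

[-3, 52]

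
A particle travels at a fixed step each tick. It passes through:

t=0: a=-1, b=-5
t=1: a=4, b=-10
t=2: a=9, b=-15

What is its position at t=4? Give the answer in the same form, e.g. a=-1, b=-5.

The position changes by (+5, -5) every step.
step 3: a=9, b=-15 + (+5, -5) → a=14, b=-20
step 4: a=14, b=-20 + (+5, -5) → a=19, b=-25

a=19, b=-25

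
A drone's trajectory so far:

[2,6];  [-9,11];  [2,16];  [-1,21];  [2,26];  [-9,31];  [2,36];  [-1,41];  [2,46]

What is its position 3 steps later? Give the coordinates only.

[-1,61]

The first coordinate repeats the cycle [2, -9, 2, -1] with period 4; step 11 mod 4 = 3, giving -1.
The second coordinate changes by +5 each step, so at step 11 it is 6 + 11·(5) = 61.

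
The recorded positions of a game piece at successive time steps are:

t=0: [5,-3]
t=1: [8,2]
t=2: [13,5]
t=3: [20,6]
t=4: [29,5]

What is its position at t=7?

First differences are [+3,+5], [+5,+3], [+7,+1], [+9,-1]; their common second difference is [+2,-2] (constant acceleration).
step 5: [29,5] + [+11,-3] → [40,2]
step 6: [40,2] + [+13,-5] → [53,-3]
step 7: [53,-3] + [+15,-7] → [68,-10]

[68,-10]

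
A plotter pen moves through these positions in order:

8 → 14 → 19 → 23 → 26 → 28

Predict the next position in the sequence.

Successive displacements: +6, +5, +4, +3, +2 — each changes by -1.
step 6: 28 + 1 → 29

29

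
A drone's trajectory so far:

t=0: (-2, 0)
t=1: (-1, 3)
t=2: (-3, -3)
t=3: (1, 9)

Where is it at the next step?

(-7, -15)

Consecutive displacements (+1, +3), (-2, -6), (+4, +12) scale by a factor of -2 each step.
step 4: (1, 9) + (-8, -24) → (-7, -15)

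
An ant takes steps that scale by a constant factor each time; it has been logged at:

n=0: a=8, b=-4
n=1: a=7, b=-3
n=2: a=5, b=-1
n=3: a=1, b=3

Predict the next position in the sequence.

Consecutive displacements (-1, +1), (-2, +2), (-4, +4) scale by a factor of 2 each step.
step 4: a=1, b=3 + (-8, +8) → a=-7, b=11

a=-7, b=11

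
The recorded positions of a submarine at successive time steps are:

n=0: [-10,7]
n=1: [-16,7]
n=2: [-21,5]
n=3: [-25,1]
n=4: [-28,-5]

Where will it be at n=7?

Taking differences between consecutive positions: [-6,+0], [-5,-2], [-4,-4], [-3,-6]. These grow by [+1,-2] each step.
step 5: [-28,-5] + [-2,-8] → [-30,-13]
step 6: [-30,-13] + [-1,-10] → [-31,-23]
step 7: [-31,-23] + [+0,-12] → [-31,-35]

[-31,-35]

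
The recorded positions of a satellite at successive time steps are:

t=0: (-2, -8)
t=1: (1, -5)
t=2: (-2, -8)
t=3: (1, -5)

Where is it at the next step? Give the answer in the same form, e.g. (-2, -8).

The jumps are (+3, +3), (-3, -3), (+3, +3) — a geometric progression with ratio -1.
step 4: (1, -5) + (-3, -3) → (-2, -8)

(-2, -8)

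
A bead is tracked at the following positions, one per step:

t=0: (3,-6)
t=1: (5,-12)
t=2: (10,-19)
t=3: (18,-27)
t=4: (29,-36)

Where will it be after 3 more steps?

First differences are (+2,-6), (+5,-7), (+8,-8), (+11,-9); their common second difference is (+3,-1) (constant acceleration).
step 5: (29,-36) + (+14,-10) → (43,-46)
step 6: (43,-46) + (+17,-11) → (60,-57)
step 7: (60,-57) + (+20,-12) → (80,-69)

(80,-69)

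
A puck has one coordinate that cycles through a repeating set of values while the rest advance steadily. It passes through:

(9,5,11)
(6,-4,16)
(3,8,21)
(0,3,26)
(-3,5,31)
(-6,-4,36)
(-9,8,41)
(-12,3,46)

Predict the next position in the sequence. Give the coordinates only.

(-15,5,51)

The first coordinate changes by -3 each step, so at step 8 it is 9 + 8·(-3) = -15.
The second coordinate repeats the cycle [5, -4, 8, 3] with period 4; step 8 mod 4 = 0, giving 5.
The third coordinate changes by +5 each step, so at step 8 it is 11 + 8·(5) = 51.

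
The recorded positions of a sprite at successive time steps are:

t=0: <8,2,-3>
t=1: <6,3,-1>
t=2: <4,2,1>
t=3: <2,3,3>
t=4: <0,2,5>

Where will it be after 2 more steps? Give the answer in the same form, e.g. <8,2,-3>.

<-4,2,9>

First: linear, -2 per step → -4 at step 6.
Second: cycles through 2, 3 every 2 steps. Step 6 lands at position 0 of the cycle → 2.
Third: linear, +2 per step → 9 at step 6.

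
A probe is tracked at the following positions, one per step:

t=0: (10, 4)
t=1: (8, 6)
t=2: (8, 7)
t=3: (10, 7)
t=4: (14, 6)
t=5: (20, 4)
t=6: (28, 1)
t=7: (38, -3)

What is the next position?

(50, -8)

Successive displacements: (-2, +2), (+0, +1), (+2, +0), (+4, -1), (+6, -2), (+8, -3), (+10, -4) — each changes by (+2, -1).
step 8: (38, -3) + (+12, -5) → (50, -8)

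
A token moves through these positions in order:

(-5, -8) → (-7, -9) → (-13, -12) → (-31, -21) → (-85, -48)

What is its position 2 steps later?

(-733, -372)

Step-to-step displacements: (-2, -1), (-6, -3), (-18, -9), (-54, -27); each is 3× the previous.
step 5: (-85, -48) + (-162, -81) → (-247, -129)
step 6: (-247, -129) + (-486, -243) → (-733, -372)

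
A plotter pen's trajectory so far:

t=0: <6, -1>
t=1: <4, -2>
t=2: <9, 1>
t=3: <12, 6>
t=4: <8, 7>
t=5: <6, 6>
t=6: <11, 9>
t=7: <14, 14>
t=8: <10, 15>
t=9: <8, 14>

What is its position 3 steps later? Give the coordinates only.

The moves between consecutive positions are <-2, -1>, <+5, +3>, <+3, +5>, <-4, +1>, <-2, -1>, <+5, +3>, <+3, +5>, <-4, +1>, <-2, -1>; they repeat the 4-cycle [<-2, -1>, <+5, +3>, <+3, +5>, <-4, +1>].
step 10: apply <+5, +3> → <13, 17>
step 11: apply <+3, +5> → <16, 22>
step 12: apply <-4, +1> → <12, 23>

<12, 23>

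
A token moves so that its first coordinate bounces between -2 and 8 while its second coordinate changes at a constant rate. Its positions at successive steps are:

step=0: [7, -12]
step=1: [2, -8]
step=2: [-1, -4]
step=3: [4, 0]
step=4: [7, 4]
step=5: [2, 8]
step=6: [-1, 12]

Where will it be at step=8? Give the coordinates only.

[7, 20]

The first coordinate travels 5 per step and bounces off the walls at -2 and 8.
  step 7: -1 → 4
  step 8: 4 → 7
The second coordinate changes by +4 each step: at step 8 it is 20.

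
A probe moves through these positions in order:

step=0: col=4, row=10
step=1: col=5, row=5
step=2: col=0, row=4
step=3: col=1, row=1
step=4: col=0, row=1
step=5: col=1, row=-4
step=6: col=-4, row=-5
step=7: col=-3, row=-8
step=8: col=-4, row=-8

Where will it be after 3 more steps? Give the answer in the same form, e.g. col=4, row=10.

The moves between consecutive positions are (+1, -5), (-5, -1), (+1, -3), (-1, +0), (+1, -5), (-5, -1), (+1, -3), (-1, +0); they repeat the 4-cycle [(+1, -5), (-5, -1), (+1, -3), (-1, +0)].
step 9: apply (+1, -5) → col=-3, row=-13
step 10: apply (-5, -1) → col=-8, row=-14
step 11: apply (+1, -3) → col=-7, row=-17

col=-7, row=-17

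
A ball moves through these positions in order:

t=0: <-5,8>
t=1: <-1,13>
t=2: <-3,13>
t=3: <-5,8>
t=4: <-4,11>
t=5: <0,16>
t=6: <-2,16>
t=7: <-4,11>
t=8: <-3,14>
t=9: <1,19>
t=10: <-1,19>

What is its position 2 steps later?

<-2,17>

Differencing gives <+4,+5>, <-2,+0>, <-2,-5>, <+1,+3>, <+4,+5>, <-2,+0>, <-2,-5>, <+1,+3>, <+4,+5>, <-2,+0>. This is the pattern <+4,+5>, <-2,+0>, <-2,-5>, <+1,+3> repeated.
step 11: apply <-2,-5> → <-3,14>
step 12: apply <+1,+3> → <-2,17>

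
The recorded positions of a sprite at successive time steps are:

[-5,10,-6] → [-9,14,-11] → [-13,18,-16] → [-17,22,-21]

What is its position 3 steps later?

[-29,34,-36]

The position changes by [-4,+4,-5] every step.
step 4: [-17,22,-21] + [-4,+4,-5] → [-21,26,-26]
step 5: [-21,26,-26] + [-4,+4,-5] → [-25,30,-31]
step 6: [-25,30,-31] + [-4,+4,-5] → [-29,34,-36]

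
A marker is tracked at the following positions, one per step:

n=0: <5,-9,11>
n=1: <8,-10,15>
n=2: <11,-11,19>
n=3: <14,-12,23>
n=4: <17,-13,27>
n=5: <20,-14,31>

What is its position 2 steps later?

<26,-16,39>

The position changes by <+3,-1,+4> every step.
step 6: <20,-14,31> + <+3,-1,+4> → <23,-15,35>
step 7: <23,-15,35> + <+3,-1,+4> → <26,-16,39>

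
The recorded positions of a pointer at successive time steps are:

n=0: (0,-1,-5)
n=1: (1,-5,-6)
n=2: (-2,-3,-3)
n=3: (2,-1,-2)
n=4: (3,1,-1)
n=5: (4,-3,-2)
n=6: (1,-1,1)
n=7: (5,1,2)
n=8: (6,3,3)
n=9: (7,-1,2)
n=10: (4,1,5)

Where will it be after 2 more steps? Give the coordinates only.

Step-to-step displacements: (+1,-4,-1), (-3,+2,+3), (+4,+2,+1), (+1,+2,+1), (+1,-4,-1), (-3,+2,+3), (+4,+2,+1), (+1,+2,+1), (+1,-4,-1), (-3,+2,+3) — a repeating cycle of length 4.
step 11: apply (+4,+2,+1) → (8,3,6)
step 12: apply (+1,+2,+1) → (9,5,7)

(9,5,7)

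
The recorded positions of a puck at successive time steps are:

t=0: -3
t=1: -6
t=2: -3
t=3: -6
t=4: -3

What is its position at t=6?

The jumps are -3, +3, -3, +3 — a geometric progression with ratio -1.
step 5: -3 − 3 → -6
step 6: -6 + 3 → -3

-3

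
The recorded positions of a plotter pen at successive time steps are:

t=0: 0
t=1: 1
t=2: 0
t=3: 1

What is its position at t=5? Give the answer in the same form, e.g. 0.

Step-to-step displacements: +1, -1, +1; each is -1× the previous.
step 4: 1 − 1 → 0
step 5: 0 + 1 → 1

1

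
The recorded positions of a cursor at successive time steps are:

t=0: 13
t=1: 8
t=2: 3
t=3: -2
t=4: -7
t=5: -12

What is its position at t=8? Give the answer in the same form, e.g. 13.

-27

The position changes by -5 every step.
step 6: -12 − 5 → -17
step 7: -17 − 5 → -22
step 8: -22 − 5 → -27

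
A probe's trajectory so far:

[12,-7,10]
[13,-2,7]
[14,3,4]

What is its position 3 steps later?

Constant displacement of [+1,+5,-3] per step.
step 3: [14,3,4] + [+1,+5,-3] → [15,8,1]
step 4: [15,8,1] + [+1,+5,-3] → [16,13,-2]
step 5: [16,13,-2] + [+1,+5,-3] → [17,18,-5]

[17,18,-5]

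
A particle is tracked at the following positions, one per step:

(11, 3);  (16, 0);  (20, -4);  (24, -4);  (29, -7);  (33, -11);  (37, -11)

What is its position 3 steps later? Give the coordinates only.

(50, -18)

Step-to-step displacements: (+5, -3), (+4, -4), (+4, +0), (+5, -3), (+4, -4), (+4, +0) — a repeating cycle of length 3.
step 7: apply (+5, -3) → (42, -14)
step 8: apply (+4, -4) → (46, -18)
step 9: apply (+4, +0) → (50, -18)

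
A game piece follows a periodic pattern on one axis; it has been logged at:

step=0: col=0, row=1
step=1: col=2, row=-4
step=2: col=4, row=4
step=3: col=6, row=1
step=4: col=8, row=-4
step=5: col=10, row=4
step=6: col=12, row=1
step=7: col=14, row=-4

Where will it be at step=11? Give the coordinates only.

Col: linear, +2 per step → 22 at step 11.
Row: cycles through 1, -4, 4 every 3 steps. Step 11 lands at position 2 of the cycle → 4.

col=22, row=4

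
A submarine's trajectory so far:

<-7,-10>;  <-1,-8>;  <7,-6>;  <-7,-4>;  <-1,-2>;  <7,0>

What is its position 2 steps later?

<-1,4>

First: cycles through -7, -1, 7 every 3 steps. Step 7 lands at position 1 of the cycle → -1.
Second: linear, +2 per step → 4 at step 7.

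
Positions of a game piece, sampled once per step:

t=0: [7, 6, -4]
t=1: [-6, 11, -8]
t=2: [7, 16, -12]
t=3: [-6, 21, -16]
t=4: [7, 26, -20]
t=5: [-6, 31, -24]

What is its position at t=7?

[-6, 41, -32]

The first coordinate repeats the cycle [7, -6] with period 2; step 7 mod 2 = 1, giving -6.
The second coordinate changes by +5 each step, so at step 7 it is 6 + 7·(5) = 41.
The third coordinate changes by -4 each step, so at step 7 it is -4 + 7·(-4) = -32.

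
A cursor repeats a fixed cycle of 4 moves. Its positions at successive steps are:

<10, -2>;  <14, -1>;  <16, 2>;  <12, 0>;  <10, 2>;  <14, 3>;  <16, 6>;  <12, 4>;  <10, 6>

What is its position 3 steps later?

<12, 8>

The moves between consecutive positions are <+4, +1>, <+2, +3>, <-4, -2>, <-2, +2>, <+4, +1>, <+2, +3>, <-4, -2>, <-2, +2>; they repeat the 4-cycle [<+4, +1>, <+2, +3>, <-4, -2>, <-2, +2>].
step 9: apply <+4, +1> → <14, 7>
step 10: apply <+2, +3> → <16, 10>
step 11: apply <-4, -2> → <12, 8>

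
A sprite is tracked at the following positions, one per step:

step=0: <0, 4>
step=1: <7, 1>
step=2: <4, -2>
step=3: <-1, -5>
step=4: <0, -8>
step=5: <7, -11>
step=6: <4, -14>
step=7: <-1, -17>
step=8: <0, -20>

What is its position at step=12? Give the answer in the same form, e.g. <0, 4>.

The first coordinate repeats the cycle [0, 7, 4, -1] with period 4; step 12 mod 4 = 0, giving 0.
The second coordinate changes by -3 each step, so at step 12 it is 4 + 12·(-3) = -32.

<0, -32>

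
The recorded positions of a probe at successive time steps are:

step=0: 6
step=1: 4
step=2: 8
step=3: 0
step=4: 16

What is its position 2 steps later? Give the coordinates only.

The jumps are -2, +4, -8, +16 — a geometric progression with ratio -2.
step 5: 16 − 32 → -16
step 6: -16 + 64 → 48

48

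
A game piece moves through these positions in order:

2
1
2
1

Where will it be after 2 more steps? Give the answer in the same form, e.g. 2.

The jumps are -1, +1, -1 — a geometric progression with ratio -1.
step 4: 1 + 1 → 2
step 5: 2 − 1 → 1

1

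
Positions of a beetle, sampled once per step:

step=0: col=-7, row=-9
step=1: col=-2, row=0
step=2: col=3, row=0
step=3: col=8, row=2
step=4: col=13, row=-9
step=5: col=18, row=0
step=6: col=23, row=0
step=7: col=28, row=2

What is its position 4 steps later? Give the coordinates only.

Col: linear, +5 per step → 48 at step 11.
Row: cycles through -9, 0, 0, 2 every 4 steps. Step 11 lands at position 3 of the cycle → 2.

col=48, row=2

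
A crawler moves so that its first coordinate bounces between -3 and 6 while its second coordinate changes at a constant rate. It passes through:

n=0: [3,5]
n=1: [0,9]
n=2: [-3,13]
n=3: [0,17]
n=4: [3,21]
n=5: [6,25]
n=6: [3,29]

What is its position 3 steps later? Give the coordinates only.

[0,41]

The first coordinate reflects between -3 and 6, moving 3 per step.
  step 7: 3 → 0
  step 8: 0 → -3
  step 9: -3 → 0
The second coordinate changes by +4 each step: at step 9 it is 41.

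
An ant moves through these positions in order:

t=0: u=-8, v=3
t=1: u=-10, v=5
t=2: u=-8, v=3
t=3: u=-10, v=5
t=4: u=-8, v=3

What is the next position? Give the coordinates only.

u=-10, v=5

Consecutive displacements (-2, +2), (+2, -2), (-2, +2), (+2, -2) scale by a factor of -1 each step.
step 5: u=-8, v=3 + (-2, +2) → u=-10, v=5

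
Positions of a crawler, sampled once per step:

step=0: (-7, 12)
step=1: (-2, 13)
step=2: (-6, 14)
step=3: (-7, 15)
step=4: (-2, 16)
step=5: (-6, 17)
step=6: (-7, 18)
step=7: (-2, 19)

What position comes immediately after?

(-6, 20)

The first coordinate repeats the cycle [-7, -2, -6] with period 3; step 8 mod 3 = 2, giving -6.
The second coordinate changes by +1 each step, so at step 8 it is 12 + 8·(1) = 20.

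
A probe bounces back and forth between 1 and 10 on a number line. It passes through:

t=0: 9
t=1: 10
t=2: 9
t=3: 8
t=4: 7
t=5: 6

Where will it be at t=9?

The value reflects between 1 and 10, moving 1 per step.
  step 6: 6 → 5
  step 7: 5 → 4
  step 8: 4 → 3
  step 9: 3 → 2

2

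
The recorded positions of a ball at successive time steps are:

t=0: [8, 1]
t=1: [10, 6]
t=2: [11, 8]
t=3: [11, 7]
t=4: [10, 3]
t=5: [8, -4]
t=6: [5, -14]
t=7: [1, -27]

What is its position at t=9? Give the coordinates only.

[-10, -62]

First differences are [+2, +5], [+1, +2], [+0, -1], [-1, -4], [-2, -7], [-3, -10], [-4, -13]; their common second difference is [-1, -3] (constant acceleration).
step 8: [1, -27] + [-5, -16] → [-4, -43]
step 9: [-4, -43] + [-6, -19] → [-10, -62]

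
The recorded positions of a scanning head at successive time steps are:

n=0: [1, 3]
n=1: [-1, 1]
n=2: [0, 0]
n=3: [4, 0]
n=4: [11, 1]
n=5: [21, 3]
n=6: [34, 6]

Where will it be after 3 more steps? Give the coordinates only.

Successive displacements: [-2, -2], [+1, -1], [+4, +0], [+7, +1], [+10, +2], [+13, +3] — each changes by [+3, +1].
step 7: [34, 6] + [+16, +4] → [50, 10]
step 8: [50, 10] + [+19, +5] → [69, 15]
step 9: [69, 15] + [+22, +6] → [91, 21]

[91, 21]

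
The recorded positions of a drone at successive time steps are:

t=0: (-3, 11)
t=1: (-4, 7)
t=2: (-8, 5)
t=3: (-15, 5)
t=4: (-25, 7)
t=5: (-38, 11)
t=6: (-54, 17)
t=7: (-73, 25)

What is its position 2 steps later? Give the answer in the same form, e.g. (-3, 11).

Successive displacements: (-1, -4), (-4, -2), (-7, +0), (-10, +2), (-13, +4), (-16, +6), (-19, +8) — each changes by (-3, +2).
step 8: (-73, 25) + (-22, +10) → (-95, 35)
step 9: (-95, 35) + (-25, +12) → (-120, 47)

(-120, 47)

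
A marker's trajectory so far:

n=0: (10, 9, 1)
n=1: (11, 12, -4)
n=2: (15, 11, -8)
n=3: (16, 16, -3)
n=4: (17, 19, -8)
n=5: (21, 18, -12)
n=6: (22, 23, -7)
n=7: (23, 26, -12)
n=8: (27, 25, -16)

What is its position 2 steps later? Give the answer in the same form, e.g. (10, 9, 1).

Differencing gives (+1, +3, -5), (+4, -1, -4), (+1, +5, +5), (+1, +3, -5), (+4, -1, -4), (+1, +5, +5), (+1, +3, -5), (+4, -1, -4). This is the pattern (+1, +3, -5), (+4, -1, -4), (+1, +5, +5) repeated.
step 9: apply (+1, +5, +5) → (28, 30, -11)
step 10: apply (+1, +3, -5) → (29, 33, -16)

(29, 33, -16)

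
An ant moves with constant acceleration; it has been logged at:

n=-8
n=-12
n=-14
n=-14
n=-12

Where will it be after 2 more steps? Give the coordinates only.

n=-2

First differences are -4, -2, +0, +2; their common second difference is +2 (constant acceleration).
step 5: -12 + 4 → n=-8
step 6: -8 + 6 → n=-2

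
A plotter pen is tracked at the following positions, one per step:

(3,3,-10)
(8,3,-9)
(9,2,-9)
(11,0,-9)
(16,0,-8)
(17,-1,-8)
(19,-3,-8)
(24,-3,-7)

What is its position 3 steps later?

(32,-6,-6)

Differencing gives (+5,+0,+1), (+1,-1,+0), (+2,-2,+0), (+5,+0,+1), (+1,-1,+0), (+2,-2,+0), (+5,+0,+1). This is the pattern (+5,+0,+1), (+1,-1,+0), (+2,-2,+0) repeated.
step 8: apply (+1,-1,+0) → (25,-4,-7)
step 9: apply (+2,-2,+0) → (27,-6,-7)
step 10: apply (+5,+0,+1) → (32,-6,-6)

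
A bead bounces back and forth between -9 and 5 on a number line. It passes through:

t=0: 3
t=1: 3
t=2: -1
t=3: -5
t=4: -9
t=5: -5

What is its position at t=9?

The value travels 4 per step and bounces off the walls at -9 and 5.
  step 6: -5 → -1
  step 7: -1 → 3
  step 8: 3 → 3
  step 9: 3 → -1

-1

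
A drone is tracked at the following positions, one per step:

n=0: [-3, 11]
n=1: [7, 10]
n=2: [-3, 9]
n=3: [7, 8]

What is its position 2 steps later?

[7, 6]

The first coordinate repeats the cycle [-3, 7] with period 2; step 5 mod 2 = 1, giving 7.
The second coordinate changes by -1 each step, so at step 5 it is 11 + 5·(-1) = 6.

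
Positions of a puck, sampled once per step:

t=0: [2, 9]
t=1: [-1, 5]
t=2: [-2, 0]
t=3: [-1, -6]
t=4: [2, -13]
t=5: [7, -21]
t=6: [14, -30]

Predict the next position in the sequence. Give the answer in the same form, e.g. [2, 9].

First differences are [-3, -4], [-1, -5], [+1, -6], [+3, -7], [+5, -8], [+7, -9]; their common second difference is [+2, -1] (constant acceleration).
step 7: [14, -30] + [+9, -10] → [23, -40]

[23, -40]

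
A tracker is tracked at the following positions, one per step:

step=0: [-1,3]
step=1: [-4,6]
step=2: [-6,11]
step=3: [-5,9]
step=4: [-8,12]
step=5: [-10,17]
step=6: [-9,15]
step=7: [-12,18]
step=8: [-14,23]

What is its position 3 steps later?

The moves between consecutive positions are [-3,+3], [-2,+5], [+1,-2], [-3,+3], [-2,+5], [+1,-2], [-3,+3], [-2,+5]; they repeat the 3-cycle [[-3,+3], [-2,+5], [+1,-2]].
step 9: apply [+1,-2] → [-13,21]
step 10: apply [-3,+3] → [-16,24]
step 11: apply [-2,+5] → [-18,29]

[-18,29]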